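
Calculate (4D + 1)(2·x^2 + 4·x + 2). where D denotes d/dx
2 x^{2} + 20 x + 18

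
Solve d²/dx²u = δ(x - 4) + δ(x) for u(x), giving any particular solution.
\frac{|x - 4|}{2} + \frac{|x|}{2}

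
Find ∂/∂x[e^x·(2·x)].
2 \left(x + 1\right) e^{x}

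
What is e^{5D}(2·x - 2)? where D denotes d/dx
2 x + 8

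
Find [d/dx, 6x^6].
36 x^{5}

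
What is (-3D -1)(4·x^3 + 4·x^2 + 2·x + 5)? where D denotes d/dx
- 4 x^{3} - 40 x^{2} - 26 x - 11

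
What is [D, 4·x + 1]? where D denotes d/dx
4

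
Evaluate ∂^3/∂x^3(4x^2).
0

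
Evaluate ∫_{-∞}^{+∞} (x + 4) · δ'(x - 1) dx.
-1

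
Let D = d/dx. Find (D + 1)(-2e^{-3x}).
4 e^{- 3 x}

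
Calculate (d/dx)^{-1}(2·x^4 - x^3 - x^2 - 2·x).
\frac{2 x^{5}}{5} - \frac{x^{4}}{4} - \frac{x^{3}}{3} - x^{2}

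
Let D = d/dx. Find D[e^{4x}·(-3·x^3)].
x^{2} \left(- 12 x - 9\right) e^{4 x}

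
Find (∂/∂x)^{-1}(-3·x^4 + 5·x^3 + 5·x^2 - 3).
- \frac{3 x^{5}}{5} + \frac{5 x^{4}}{4} + \frac{5 x^{3}}{3} - 3 x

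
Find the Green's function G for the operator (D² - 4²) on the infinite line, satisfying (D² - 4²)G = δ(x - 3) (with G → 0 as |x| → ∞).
-\frac{e^{-4|x - 3|}}{8}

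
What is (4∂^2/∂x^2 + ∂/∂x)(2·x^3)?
6 x \left(x + 8\right)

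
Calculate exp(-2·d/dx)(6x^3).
6 x^{3} - 36 x^{2} + 72 x - 48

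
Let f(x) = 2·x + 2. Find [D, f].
2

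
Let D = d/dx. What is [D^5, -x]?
-5D^{4}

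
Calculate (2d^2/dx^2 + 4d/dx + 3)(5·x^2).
15 x^{2} + 40 x + 20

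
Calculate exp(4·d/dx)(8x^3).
8 x^{3} + 96 x^{2} + 384 x + 512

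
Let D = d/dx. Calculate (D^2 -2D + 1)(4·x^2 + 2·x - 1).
4 x^{2} - 14 x + 3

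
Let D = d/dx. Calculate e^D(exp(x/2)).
e^{\frac{x}{2} + \frac{1}{2}}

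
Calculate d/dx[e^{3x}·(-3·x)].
\left(- 9 x - 3\right) e^{3 x}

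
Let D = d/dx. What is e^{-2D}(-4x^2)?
- 4 x^{2} + 16 x - 16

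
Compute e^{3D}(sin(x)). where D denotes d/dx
\sin{\left(x + 3 \right)}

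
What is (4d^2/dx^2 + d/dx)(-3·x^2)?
- 6 x - 24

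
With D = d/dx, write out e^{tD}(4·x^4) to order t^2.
4 x^{2} \left(6 t^{2} + 4 t x + x^{2}\right)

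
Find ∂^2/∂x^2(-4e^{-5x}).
- 100 e^{- 5 x}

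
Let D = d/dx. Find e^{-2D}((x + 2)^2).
x^{2}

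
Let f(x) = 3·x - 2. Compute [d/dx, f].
3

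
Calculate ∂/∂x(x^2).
2 x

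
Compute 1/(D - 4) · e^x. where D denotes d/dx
- \frac{e^{x}}{3}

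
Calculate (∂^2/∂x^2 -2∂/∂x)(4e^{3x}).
12 e^{3 x}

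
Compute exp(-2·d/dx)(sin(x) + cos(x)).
\sqrt{2} \cos{\left(- x + \frac{\pi}{4} + 2 \right)}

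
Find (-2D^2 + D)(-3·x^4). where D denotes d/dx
12 x^{2} \left(6 - x\right)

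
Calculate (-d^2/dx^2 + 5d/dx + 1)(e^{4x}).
5 e^{4 x}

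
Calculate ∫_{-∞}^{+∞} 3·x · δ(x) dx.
0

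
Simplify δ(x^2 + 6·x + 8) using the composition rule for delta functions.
\frac{\delta(x + 2) + \delta(x + 4)}{2}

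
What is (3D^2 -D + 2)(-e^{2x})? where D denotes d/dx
- 12 e^{2 x}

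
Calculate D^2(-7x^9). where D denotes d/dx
- 504 x^{7}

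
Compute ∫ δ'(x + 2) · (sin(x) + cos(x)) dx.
- \sin{\left(2 \right)} - \cos{\left(2 \right)}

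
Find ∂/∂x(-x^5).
- 5 x^{4}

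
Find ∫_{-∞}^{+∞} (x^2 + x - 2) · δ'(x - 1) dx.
-3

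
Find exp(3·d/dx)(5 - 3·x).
- 3 x - 4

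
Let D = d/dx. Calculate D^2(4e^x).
4 e^{x}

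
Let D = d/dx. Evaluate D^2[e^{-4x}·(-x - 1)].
8 \left(- 2 x - 1\right) e^{- 4 x}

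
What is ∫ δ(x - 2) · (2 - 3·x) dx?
-4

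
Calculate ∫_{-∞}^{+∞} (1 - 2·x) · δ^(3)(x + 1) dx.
0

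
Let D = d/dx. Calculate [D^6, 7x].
42D^{5}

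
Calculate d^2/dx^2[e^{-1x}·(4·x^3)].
4 x \left(x^{2} - 6 x + 6\right) e^{- x}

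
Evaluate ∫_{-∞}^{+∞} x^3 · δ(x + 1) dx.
-1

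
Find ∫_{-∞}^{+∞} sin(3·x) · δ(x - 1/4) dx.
\sin{\left(\frac{3}{4} \right)}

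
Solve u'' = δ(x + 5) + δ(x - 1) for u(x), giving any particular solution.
\frac{|x + 5|}{2} + \frac{|x - 1|}{2}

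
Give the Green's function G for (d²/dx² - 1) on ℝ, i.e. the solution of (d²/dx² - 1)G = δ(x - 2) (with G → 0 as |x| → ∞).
-\frac{e^{-|x - 2|}}{2}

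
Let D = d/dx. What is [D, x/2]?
\frac{1}{2}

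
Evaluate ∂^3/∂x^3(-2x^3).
-12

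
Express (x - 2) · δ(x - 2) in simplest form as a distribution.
0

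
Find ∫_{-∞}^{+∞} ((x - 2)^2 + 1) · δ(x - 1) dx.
2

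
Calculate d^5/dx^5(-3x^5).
-360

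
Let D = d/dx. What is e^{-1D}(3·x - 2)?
3 x - 5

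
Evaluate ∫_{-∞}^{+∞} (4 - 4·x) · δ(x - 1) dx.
0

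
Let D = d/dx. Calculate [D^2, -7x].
-14D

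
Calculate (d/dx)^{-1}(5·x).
\frac{5 x^{2}}{2}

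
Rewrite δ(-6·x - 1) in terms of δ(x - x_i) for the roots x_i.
\frac{\delta(x + 1/6)}{6}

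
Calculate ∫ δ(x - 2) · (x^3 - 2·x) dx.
4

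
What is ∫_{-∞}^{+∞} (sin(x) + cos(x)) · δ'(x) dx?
-1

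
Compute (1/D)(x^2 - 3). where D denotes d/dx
\frac{x^{3}}{3} - 3 x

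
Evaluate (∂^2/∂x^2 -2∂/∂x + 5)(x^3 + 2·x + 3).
5 x^{3} - 6 x^{2} + 16 x + 11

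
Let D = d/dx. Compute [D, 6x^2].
12 x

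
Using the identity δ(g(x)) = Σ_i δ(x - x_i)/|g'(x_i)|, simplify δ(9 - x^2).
\frac{\delta(x - 3) + \delta(x + 3)}{6}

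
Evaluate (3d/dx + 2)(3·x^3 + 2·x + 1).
6 x^{3} + 27 x^{2} + 4 x + 8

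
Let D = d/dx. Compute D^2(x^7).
42 x^{5}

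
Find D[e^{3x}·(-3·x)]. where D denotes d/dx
\left(- 9 x - 3\right) e^{3 x}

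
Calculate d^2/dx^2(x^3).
6 x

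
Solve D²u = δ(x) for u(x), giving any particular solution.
\frac{|x|}{2}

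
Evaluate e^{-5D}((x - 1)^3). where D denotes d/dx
x^{3} - 18 x^{2} + 108 x - 216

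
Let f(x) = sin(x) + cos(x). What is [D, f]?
- \sin{\left(x \right)} + \cos{\left(x \right)}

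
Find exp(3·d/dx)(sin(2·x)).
\sin{\left(2 x + 6 \right)}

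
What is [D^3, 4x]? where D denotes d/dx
12D^{2}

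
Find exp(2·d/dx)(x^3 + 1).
x^{3} + 6 x^{2} + 12 x + 9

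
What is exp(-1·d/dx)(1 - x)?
2 - x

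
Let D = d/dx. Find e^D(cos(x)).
\cos{\left(x + 1 \right)}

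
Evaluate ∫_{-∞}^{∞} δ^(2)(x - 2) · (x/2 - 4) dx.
0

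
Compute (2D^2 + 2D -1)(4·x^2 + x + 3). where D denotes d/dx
- 4 x^{2} + 15 x + 15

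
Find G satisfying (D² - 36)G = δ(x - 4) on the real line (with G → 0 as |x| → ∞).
-\frac{e^{-6|x - 4|}}{12}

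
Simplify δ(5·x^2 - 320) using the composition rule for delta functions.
\frac{\delta(x - 8) + \delta(x + 8)}{80}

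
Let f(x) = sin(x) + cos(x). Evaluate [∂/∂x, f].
- \sin{\left(x \right)} + \cos{\left(x \right)}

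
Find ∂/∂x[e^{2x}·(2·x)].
\left(4 x + 2\right) e^{2 x}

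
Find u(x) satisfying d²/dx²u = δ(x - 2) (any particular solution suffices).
\frac{|x - 2|}{2}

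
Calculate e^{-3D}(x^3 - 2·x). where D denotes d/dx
x^{3} - 9 x^{2} + 25 x - 21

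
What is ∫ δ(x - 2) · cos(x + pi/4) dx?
\cos{\left(\frac{\pi}{4} + 2 \right)}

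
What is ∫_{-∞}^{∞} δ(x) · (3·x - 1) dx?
-1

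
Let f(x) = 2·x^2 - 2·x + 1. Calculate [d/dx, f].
4 x - 2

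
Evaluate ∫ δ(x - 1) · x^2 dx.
1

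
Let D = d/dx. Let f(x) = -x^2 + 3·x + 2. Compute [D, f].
3 - 2 x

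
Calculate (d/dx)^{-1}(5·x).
\frac{5 x^{2}}{2}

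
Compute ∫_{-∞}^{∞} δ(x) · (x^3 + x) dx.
0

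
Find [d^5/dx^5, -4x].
-20\frac{d^{4}}{dx^{4}}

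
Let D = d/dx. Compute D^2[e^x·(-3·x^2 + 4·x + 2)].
\left(- 3 x^{2} - 8 x + 4\right) e^{x}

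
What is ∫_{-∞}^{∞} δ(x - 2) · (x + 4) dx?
6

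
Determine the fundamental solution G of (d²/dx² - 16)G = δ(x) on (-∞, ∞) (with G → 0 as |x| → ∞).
-\frac{e^{-4|x|}}{8}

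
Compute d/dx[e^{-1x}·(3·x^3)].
3 x^{2} \left(3 - x\right) e^{- x}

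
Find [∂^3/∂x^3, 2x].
6\frac{d^{2}}{dx^{2}}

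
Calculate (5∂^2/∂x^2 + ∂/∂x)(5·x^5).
25 x^{3} \left(x + 20\right)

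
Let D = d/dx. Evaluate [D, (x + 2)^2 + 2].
2 x + 4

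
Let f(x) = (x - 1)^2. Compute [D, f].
2 x - 2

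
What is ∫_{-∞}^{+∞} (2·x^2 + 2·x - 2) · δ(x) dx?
-2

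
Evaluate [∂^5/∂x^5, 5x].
25\frac{d^{4}}{dx^{4}}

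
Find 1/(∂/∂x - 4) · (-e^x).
\frac{e^{x}}{3}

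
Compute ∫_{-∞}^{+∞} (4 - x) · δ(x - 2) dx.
2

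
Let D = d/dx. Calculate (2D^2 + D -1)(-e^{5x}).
- 54 e^{5 x}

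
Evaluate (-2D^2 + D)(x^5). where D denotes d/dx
5 x^{3} \left(x - 8\right)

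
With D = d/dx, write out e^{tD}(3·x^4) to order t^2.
3 x^{2} \left(6 t^{2} + 4 t x + x^{2}\right)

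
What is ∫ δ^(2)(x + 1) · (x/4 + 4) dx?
0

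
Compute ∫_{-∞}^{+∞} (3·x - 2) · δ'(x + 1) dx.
-3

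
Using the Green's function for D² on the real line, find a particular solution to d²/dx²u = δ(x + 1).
\frac{|x + 1|}{2}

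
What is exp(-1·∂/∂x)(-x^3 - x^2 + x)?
- x^{3} + 2 x^{2} - 1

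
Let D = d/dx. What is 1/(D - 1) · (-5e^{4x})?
- \frac{5 e^{4 x}}{3}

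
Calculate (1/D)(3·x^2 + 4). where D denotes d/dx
x^{3} + 4 x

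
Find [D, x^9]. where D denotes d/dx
9 x^{8}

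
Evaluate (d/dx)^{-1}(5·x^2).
\frac{5 x^{3}}{3}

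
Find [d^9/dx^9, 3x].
27\frac{d^{8}}{dx^{8}}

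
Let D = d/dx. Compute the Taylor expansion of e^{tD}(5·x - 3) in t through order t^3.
5 t + 5 x - 3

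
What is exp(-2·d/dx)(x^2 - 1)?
x^{2} - 4 x + 3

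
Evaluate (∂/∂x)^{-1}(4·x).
2 x^{2}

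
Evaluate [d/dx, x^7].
7 x^{6}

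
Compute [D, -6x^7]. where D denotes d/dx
- 42 x^{6}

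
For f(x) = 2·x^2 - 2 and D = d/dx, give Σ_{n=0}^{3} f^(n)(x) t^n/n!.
2 t^{2} + 4 t x + 2 x^{2} - 2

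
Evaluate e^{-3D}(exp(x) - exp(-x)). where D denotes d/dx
- e^{3 - x} + e^{x - 3}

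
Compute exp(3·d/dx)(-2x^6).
- 2 x^{6} - 36 x^{5} - 270 x^{4} - 1080 x^{3} - 2430 x^{2} - 2916 x - 1458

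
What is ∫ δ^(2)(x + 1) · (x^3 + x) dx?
-6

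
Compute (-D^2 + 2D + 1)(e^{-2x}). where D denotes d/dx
- 7 e^{- 2 x}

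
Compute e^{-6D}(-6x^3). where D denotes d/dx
- 6 x^{3} + 108 x^{2} - 648 x + 1296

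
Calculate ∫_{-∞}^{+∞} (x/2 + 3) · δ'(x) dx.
- \frac{1}{2}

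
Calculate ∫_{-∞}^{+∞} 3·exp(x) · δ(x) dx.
3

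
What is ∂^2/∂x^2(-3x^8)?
- 168 x^{6}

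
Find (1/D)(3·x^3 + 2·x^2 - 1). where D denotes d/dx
\frac{3 x^{4}}{4} + \frac{2 x^{3}}{3} - x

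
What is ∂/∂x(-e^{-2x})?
2 e^{- 2 x}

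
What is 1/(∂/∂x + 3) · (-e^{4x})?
- \frac{e^{4 x}}{7}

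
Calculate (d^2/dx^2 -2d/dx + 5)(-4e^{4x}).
- 52 e^{4 x}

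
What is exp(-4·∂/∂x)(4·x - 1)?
4 x - 17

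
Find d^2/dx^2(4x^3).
24 x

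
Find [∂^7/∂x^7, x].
7\frac{d^{6}}{dx^{6}}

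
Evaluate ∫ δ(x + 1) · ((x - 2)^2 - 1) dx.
8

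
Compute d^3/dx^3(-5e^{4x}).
- 320 e^{4 x}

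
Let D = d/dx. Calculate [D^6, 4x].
24D^{5}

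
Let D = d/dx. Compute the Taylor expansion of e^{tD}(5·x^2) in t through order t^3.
5 t^{2} + 10 t x + 5 x^{2}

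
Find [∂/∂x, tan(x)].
\frac{1}{\cos^{2}{\left(x \right)}}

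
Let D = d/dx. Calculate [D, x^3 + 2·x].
3 x^{2} + 2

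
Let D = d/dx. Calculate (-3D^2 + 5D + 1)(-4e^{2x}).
4 e^{2 x}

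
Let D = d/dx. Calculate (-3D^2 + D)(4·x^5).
20 x^{3} \left(x - 12\right)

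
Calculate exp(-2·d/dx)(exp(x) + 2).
e^{x - 2} + 2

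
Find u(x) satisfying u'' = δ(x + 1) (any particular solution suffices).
\frac{|x + 1|}{2}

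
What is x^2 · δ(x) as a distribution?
0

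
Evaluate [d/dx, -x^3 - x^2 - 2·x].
- 3 x^{2} - 2 x - 2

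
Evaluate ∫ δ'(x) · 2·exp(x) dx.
-2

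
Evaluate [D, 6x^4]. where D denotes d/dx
24 x^{3}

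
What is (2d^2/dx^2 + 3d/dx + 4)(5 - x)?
17 - 4 x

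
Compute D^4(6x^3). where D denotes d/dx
0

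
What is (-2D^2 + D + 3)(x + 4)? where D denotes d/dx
3 x + 13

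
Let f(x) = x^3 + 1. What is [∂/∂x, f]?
3 x^{2}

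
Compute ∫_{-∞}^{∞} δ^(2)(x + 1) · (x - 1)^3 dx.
-12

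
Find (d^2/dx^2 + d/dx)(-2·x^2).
- 4 x - 4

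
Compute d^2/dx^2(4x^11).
440 x^{9}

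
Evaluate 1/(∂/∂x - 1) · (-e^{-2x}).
\frac{e^{- 2 x}}{3}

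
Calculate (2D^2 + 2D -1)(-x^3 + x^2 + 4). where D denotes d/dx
x \left(x^{2} - 7 x - 8\right)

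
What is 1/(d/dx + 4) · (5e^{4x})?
\frac{5 e^{4 x}}{8}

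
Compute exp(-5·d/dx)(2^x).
2^{x - 5}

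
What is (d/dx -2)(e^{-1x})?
- 3 e^{- x}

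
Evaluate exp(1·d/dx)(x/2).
\frac{x}{2} + \frac{1}{2}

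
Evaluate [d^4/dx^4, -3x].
-12\frac{d^{3}}{dx^{3}}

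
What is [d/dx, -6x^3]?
- 18 x^{2}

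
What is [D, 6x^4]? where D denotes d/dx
24 x^{3}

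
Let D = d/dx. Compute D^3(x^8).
336 x^{5}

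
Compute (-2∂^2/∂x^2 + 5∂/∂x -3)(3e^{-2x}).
- 63 e^{- 2 x}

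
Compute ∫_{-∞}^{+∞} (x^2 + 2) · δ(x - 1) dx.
3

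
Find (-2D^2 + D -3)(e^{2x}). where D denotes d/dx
- 9 e^{2 x}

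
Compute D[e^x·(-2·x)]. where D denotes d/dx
2 \left(- x - 1\right) e^{x}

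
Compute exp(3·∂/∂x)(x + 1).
x + 4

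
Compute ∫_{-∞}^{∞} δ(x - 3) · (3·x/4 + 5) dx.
\frac{29}{4}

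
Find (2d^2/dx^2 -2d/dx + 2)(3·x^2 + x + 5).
6 x^{2} - 10 x + 20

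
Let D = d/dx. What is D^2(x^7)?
42 x^{5}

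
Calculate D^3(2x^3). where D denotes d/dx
12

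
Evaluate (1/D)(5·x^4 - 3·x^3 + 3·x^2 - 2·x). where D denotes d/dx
x^{5} - \frac{3 x^{4}}{4} + x^{3} - x^{2}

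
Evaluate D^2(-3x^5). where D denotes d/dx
- 60 x^{3}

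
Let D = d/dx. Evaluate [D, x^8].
8 x^{7}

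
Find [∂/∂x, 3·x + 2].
3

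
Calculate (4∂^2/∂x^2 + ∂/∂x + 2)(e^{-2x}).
16 e^{- 2 x}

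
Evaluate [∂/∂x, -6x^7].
- 42 x^{6}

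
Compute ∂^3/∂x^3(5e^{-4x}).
- 320 e^{- 4 x}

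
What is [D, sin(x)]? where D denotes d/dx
\cos{\left(x \right)}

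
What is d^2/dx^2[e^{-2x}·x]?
4 \left(x - 1\right) e^{- 2 x}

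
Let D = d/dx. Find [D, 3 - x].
-1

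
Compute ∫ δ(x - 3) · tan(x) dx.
\tan{\left(3 \right)}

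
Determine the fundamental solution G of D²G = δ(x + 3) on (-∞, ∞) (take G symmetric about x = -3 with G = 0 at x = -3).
\frac{|x + 3|}{2}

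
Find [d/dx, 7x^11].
77 x^{10}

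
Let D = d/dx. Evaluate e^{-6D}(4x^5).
4 x^{5} - 120 x^{4} + 1440 x^{3} - 8640 x^{2} + 25920 x - 31104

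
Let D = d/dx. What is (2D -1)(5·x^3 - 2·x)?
- 5 x^{3} + 30 x^{2} + 2 x - 4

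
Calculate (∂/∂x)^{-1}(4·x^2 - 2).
\frac{4 x^{3}}{3} - 2 x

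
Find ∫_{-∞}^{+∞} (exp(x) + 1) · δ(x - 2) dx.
1 + e^{2}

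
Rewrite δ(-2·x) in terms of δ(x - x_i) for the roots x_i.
\frac{\delta(x)}{2}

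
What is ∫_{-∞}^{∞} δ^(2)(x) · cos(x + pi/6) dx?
- \frac{\sqrt{3}}{2}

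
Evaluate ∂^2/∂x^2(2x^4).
24 x^{2}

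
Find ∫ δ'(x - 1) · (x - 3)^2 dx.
4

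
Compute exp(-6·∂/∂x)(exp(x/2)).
e^{\frac{x}{2} - 3}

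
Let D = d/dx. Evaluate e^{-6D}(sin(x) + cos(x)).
\sqrt{2} \cos{\left(- x + \frac{\pi}{4} + 6 \right)}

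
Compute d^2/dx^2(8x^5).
160 x^{3}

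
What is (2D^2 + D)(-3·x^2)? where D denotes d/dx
- 6 x - 12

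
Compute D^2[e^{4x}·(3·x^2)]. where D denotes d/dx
\left(48 x^{2} + 48 x + 6\right) e^{4 x}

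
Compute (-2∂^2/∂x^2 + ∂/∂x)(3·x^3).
9 x \left(x - 4\right)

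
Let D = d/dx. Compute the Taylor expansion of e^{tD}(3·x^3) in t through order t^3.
3 t^{3} + 9 t^{2} x + 9 t x^{2} + 3 x^{3}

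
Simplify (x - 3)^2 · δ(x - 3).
0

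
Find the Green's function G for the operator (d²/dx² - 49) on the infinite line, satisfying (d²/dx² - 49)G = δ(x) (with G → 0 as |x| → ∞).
-\frac{e^{-7|x|}}{14}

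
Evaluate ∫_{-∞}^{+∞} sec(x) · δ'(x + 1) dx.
\tan{\left(1 \right)} \sec{\left(1 \right)}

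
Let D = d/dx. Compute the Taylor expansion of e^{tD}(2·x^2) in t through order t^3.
2 t^{2} + 4 t x + 2 x^{2}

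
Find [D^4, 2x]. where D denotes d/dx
8D^{3}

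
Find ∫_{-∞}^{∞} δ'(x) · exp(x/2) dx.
- \frac{1}{2}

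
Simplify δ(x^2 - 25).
\frac{\delta(x - 5) + \delta(x + 5)}{10}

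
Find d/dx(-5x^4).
- 20 x^{3}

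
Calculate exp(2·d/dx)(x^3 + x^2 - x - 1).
x^{3} + 7 x^{2} + 15 x + 9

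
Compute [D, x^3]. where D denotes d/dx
3 x^{2}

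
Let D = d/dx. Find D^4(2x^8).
3360 x^{4}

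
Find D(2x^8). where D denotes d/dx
16 x^{7}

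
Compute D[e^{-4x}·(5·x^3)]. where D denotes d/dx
x^{2} \left(15 - 20 x\right) e^{- 4 x}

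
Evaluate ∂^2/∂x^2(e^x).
e^{x}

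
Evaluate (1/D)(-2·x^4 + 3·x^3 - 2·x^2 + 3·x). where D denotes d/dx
- \frac{2 x^{5}}{5} + \frac{3 x^{4}}{4} - \frac{2 x^{3}}{3} + \frac{3 x^{2}}{2}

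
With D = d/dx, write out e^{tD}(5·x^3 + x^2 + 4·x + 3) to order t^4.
5 t^{3} + t^{2} \left(15 x + 1\right) + t \left(15 x^{2} + 2 x + 4\right) + 5 x^{3} + x^{2} + 4 x + 3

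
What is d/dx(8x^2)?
16 x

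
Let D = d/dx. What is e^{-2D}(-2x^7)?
- 2 x^{7} + 28 x^{6} - 168 x^{5} + 560 x^{4} - 1120 x^{3} + 1344 x^{2} - 896 x + 256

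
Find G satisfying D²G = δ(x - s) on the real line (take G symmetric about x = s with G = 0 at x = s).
\frac{|x - s|}{2}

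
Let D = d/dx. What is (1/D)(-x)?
- \frac{x^{2}}{2}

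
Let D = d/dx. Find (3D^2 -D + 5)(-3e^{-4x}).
- 171 e^{- 4 x}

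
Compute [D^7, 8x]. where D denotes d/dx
56D^{6}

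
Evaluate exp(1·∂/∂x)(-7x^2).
- 7 x^{2} - 14 x - 7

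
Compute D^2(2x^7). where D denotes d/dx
84 x^{5}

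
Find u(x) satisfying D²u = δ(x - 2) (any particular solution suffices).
\frac{|x - 2|}{2}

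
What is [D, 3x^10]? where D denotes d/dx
30 x^{9}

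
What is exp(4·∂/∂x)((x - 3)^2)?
x^{2} + 2 x + 1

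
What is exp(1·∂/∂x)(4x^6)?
4 x^{6} + 24 x^{5} + 60 x^{4} + 80 x^{3} + 60 x^{2} + 24 x + 4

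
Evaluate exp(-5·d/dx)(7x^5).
7 x^{5} - 175 x^{4} + 1750 x^{3} - 8750 x^{2} + 21875 x - 21875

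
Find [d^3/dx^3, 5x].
15\frac{d^{2}}{dx^{2}}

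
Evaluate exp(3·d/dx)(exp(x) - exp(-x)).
2 \sinh{\left(x + 3 \right)}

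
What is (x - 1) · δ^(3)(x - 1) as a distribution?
-3\delta^{(2)}(x - 1)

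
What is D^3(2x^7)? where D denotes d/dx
420 x^{4}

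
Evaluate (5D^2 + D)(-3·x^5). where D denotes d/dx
15 x^{3} \left(- x - 20\right)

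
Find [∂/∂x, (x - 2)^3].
3 \left(x - 2\right)^{2}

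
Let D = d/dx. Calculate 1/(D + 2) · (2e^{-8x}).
- \frac{e^{- 8 x}}{3}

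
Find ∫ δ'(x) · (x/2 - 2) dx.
- \frac{1}{2}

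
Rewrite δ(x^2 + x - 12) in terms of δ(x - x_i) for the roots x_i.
\frac{\delta(x - 3) + \delta(x + 4)}{7}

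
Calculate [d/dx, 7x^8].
56 x^{7}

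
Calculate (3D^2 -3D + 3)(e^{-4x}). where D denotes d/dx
63 e^{- 4 x}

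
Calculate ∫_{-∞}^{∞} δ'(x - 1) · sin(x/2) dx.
- \frac{\cos{\left(\frac{1}{2} \right)}}{2}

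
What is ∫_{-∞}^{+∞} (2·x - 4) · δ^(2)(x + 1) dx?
0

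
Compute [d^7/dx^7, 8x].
56\frac{d^{6}}{dx^{6}}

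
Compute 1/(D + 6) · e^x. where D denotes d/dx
\frac{e^{x}}{7}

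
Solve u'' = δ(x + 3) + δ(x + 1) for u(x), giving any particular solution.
\frac{|x + 3|}{2} + \frac{|x + 1|}{2}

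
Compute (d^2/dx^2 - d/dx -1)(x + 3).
- x - 4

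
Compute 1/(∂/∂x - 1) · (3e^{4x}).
e^{4 x}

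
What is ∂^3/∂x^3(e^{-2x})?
- 8 e^{- 2 x}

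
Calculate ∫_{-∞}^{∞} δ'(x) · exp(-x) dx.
1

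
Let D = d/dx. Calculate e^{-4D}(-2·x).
8 - 2 x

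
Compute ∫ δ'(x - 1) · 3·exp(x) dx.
- 3 e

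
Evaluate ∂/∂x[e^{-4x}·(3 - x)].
\left(4 x - 13\right) e^{- 4 x}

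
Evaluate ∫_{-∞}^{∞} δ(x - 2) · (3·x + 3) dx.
9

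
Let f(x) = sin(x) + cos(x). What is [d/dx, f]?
- \sin{\left(x \right)} + \cos{\left(x \right)}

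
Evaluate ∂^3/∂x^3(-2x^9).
- 1008 x^{6}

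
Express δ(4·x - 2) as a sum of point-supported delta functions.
\frac{\delta(x - 1/2)}{4}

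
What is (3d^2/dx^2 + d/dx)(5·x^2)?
10 x + 30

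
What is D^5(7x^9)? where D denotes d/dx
105840 x^{4}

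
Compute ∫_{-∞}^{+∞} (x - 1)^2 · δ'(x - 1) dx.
0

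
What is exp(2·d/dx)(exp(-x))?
e^{- x - 2}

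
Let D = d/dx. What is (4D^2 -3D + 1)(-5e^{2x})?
- 55 e^{2 x}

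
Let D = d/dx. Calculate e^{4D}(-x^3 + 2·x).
- x^{3} - 12 x^{2} - 46 x - 56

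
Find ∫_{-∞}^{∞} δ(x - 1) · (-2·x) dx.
-2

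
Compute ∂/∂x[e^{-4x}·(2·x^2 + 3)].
4 \left(- 2 x^{2} + x - 3\right) e^{- 4 x}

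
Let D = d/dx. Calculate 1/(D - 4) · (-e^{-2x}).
\frac{e^{- 2 x}}{6}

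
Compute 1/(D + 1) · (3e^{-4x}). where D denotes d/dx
- e^{- 4 x}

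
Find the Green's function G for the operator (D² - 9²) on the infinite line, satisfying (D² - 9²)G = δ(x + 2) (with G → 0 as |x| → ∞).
-\frac{e^{-9|x + 2|}}{18}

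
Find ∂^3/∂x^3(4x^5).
240 x^{2}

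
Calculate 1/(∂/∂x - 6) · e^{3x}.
- \frac{e^{3 x}}{3}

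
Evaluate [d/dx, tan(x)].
\frac{1}{\cos^{2}{\left(x \right)}}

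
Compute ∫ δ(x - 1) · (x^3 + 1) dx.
2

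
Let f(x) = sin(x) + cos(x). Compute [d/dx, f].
- \sin{\left(x \right)} + \cos{\left(x \right)}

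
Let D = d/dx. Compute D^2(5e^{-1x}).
5 e^{- x}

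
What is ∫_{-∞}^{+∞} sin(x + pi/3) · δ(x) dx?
\frac{\sqrt{3}}{2}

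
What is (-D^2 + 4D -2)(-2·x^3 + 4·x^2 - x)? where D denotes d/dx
4 x^{3} - 32 x^{2} + 46 x - 12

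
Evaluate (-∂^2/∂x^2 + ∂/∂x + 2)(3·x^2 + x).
6 x^{2} + 8 x - 5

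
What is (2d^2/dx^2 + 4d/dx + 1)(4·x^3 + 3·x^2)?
4 x^{3} + 51 x^{2} + 72 x + 12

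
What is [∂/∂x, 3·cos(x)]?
- 3 \sin{\left(x \right)}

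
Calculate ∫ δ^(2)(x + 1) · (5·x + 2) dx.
0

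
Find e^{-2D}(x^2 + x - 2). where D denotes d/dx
x \left(x - 3\right)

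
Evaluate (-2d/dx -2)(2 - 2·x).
4 x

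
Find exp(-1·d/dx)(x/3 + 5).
\frac{x}{3} + \frac{14}{3}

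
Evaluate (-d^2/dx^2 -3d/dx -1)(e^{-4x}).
- 5 e^{- 4 x}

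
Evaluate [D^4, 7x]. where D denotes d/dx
28D^{3}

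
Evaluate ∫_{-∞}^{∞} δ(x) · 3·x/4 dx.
0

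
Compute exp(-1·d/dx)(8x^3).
8 x^{3} - 24 x^{2} + 24 x - 8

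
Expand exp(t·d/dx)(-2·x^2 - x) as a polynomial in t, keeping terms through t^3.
- 2 t^{2} - t \left(4 x + 1\right) - 2 x^{2} - x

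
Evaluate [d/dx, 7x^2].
14 x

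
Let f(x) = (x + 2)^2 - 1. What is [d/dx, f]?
2 x + 4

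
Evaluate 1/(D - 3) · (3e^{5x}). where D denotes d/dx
\frac{3 e^{5 x}}{2}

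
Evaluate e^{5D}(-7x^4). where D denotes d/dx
- 7 x^{4} - 140 x^{3} - 1050 x^{2} - 3500 x - 4375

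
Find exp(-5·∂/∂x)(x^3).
x^{3} - 15 x^{2} + 75 x - 125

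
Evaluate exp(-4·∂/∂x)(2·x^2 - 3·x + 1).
2 x^{2} - 19 x + 45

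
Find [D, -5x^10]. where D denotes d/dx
- 50 x^{9}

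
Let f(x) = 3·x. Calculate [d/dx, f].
3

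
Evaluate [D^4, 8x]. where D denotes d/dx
32D^{3}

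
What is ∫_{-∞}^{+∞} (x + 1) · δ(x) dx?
1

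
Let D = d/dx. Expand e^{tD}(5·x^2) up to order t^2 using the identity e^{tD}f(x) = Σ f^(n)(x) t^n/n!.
5 t^{2} + 10 t x + 5 x^{2}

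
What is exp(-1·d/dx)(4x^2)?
4 x^{2} - 8 x + 4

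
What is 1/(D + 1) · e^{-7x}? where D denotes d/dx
- \frac{e^{- 7 x}}{6}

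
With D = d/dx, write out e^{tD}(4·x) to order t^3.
4 t + 4 x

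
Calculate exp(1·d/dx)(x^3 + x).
x^{3} + 3 x^{2} + 4 x + 2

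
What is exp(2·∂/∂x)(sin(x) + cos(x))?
\sqrt{2} \sin{\left(x + \frac{\pi}{4} + 2 \right)}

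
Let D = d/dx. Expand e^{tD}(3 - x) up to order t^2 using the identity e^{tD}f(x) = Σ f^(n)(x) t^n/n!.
- t - x + 3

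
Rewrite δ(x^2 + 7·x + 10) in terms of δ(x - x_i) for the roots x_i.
\frac{\delta(x + 2) + \delta(x + 5)}{3}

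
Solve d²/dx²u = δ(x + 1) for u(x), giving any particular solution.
\frac{|x + 1|}{2}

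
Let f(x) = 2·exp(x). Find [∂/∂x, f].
2 e^{x}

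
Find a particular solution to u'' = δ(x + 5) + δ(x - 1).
\frac{|x + 5|}{2} + \frac{|x - 1|}{2}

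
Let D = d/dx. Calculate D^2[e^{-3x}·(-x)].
3 \left(2 - 3 x\right) e^{- 3 x}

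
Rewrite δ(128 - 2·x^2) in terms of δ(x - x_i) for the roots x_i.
\frac{\delta(x - 8) + \delta(x + 8)}{32}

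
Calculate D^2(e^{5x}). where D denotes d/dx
25 e^{5 x}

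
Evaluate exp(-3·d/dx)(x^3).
x^{3} - 9 x^{2} + 27 x - 27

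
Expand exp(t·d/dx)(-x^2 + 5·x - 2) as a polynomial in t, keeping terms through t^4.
- t^{2} - t \left(2 x - 5\right) - x^{2} + 5 x - 2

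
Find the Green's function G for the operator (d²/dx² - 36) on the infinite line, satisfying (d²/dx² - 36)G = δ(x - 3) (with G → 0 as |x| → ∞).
-\frac{e^{-6|x - 3|}}{12}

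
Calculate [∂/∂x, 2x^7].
14 x^{6}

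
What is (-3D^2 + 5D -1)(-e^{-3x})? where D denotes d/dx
43 e^{- 3 x}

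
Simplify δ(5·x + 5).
\frac{\delta(x + 1)}{5}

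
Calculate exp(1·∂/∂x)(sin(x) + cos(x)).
\sqrt{2} \sin{\left(x + \frac{\pi}{4} + 1 \right)}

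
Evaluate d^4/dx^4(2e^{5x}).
1250 e^{5 x}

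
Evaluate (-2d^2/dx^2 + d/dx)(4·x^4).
16 x^{2} \left(x - 6\right)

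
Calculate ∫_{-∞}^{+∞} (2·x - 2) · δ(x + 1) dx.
-4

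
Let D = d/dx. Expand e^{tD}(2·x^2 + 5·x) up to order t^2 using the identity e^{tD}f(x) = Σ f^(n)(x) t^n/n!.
2 t^{2} + t \left(4 x + 5\right) + 2 x^{2} + 5 x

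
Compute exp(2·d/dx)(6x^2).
6 x^{2} + 24 x + 24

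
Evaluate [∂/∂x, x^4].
4 x^{3}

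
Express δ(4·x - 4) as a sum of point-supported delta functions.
\frac{\delta(x - 1)}{4}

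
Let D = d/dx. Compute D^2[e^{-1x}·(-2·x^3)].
2 x \left(- x^{2} + 6 x - 6\right) e^{- x}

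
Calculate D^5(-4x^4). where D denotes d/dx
0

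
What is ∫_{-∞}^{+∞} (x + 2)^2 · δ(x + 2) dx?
0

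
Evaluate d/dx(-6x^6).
- 36 x^{5}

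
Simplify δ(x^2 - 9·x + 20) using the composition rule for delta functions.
\frac{\delta(x - 4) + \delta(x - 5)}{1}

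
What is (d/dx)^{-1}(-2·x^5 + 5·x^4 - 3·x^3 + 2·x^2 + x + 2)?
- \frac{x^{6}}{3} + x^{5} - \frac{3 x^{4}}{4} + \frac{2 x^{3}}{3} + \frac{x^{2}}{2} + 2 x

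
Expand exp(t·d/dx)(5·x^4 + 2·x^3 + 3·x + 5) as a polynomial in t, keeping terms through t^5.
5 t^{4} + t^{3} \left(20 x + 2\right) + 6 t^{2} x \left(5 x + 1\right) + t \left(20 x^{3} + 6 x^{2} + 3\right) + 5 x^{4} + 2 x^{3} + 3 x + 5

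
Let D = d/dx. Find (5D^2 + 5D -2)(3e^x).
24 e^{x}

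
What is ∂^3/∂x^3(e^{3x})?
27 e^{3 x}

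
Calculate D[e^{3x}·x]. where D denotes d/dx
\left(3 x + 1\right) e^{3 x}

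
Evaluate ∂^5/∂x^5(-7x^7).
- 17640 x^{2}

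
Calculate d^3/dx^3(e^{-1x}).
- e^{- x}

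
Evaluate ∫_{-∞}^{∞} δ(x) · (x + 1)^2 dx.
1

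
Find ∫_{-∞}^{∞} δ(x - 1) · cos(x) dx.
\cos{\left(1 \right)}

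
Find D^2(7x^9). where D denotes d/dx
504 x^{7}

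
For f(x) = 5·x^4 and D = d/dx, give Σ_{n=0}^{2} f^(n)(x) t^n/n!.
5 x^{2} \left(6 t^{2} + 4 t x + x^{2}\right)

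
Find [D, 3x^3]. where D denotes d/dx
9 x^{2}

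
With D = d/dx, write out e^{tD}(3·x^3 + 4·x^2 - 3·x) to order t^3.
3 t^{3} + t^{2} \left(9 x + 4\right) + t \left(9 x^{2} + 8 x - 3\right) + 3 x^{3} + 4 x^{2} - 3 x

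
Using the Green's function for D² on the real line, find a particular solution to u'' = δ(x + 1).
\frac{|x + 1|}{2}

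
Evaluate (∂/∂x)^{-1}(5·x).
\frac{5 x^{2}}{2}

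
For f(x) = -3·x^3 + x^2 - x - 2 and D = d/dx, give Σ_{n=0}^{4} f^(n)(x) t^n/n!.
- 3 t^{3} - t^{2} \left(9 x - 1\right) - t \left(9 x^{2} - 2 x + 1\right) - 3 x^{3} + x^{2} - x - 2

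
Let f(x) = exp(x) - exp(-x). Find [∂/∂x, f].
2 \cosh{\left(x \right)}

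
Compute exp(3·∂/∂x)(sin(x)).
\sin{\left(x + 3 \right)}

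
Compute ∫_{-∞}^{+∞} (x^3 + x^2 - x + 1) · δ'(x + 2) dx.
-7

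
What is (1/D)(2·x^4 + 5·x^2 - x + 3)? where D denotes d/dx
\frac{2 x^{5}}{5} + \frac{5 x^{3}}{3} - \frac{x^{2}}{2} + 3 x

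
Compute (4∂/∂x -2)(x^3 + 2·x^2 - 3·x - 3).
- 2 x^{3} + 8 x^{2} + 22 x - 6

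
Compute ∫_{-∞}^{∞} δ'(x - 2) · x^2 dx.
-4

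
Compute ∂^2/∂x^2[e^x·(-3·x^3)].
- 3 x \left(x^{2} + 6 x + 6\right) e^{x}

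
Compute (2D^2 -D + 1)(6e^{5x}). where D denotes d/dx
276 e^{5 x}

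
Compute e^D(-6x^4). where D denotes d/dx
- 6 x^{4} - 24 x^{3} - 36 x^{2} - 24 x - 6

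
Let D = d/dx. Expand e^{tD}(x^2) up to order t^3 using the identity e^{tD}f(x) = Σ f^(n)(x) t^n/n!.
t^{2} + 2 t x + x^{2}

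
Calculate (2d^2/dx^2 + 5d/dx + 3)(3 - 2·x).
- 6 x - 1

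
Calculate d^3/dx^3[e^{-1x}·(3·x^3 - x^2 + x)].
\left(- 3 x^{3} + 28 x^{2} - 61 x + 27\right) e^{- x}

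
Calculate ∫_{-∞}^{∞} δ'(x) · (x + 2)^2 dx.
-4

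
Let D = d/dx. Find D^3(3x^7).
630 x^{4}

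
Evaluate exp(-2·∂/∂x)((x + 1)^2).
x^{2} - 2 x + 1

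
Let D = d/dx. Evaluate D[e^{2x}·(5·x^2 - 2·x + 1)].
2 x \left(5 x + 3\right) e^{2 x}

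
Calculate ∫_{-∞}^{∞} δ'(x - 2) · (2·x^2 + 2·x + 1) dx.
-10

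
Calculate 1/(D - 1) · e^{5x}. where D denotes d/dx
\frac{e^{5 x}}{4}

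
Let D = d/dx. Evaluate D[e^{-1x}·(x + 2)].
\left(- x - 1\right) e^{- x}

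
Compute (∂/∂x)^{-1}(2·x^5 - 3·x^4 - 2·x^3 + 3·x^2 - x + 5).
\frac{x^{6}}{3} - \frac{3 x^{5}}{5} - \frac{x^{4}}{2} + x^{3} - \frac{x^{2}}{2} + 5 x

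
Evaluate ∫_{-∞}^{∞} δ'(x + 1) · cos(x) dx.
- \sin{\left(1 \right)}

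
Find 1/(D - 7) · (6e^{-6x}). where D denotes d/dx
- \frac{6 e^{- 6 x}}{13}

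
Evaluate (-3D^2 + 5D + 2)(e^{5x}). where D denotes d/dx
- 48 e^{5 x}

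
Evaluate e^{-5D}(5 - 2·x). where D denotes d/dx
15 - 2 x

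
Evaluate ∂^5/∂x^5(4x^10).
120960 x^{5}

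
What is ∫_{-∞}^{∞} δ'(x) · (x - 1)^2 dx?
2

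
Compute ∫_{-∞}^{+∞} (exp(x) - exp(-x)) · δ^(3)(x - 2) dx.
- 2 \cosh{\left(2 \right)}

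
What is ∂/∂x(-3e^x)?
- 3 e^{x}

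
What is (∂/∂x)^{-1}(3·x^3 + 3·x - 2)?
\frac{3 x^{4}}{4} + \frac{3 x^{2}}{2} - 2 x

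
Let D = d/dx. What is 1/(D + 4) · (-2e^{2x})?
- \frac{e^{2 x}}{3}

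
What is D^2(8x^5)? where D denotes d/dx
160 x^{3}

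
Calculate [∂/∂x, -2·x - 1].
-2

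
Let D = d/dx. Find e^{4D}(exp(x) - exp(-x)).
2 \sinh{\left(x + 4 \right)}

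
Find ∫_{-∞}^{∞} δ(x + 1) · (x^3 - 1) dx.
-2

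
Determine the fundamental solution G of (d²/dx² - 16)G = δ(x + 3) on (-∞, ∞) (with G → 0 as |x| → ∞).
-\frac{e^{-4|x + 3|}}{8}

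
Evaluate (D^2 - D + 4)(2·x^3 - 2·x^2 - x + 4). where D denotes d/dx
8 x^{3} - 14 x^{2} + 12 x + 13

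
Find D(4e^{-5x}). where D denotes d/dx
- 20 e^{- 5 x}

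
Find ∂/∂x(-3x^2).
- 6 x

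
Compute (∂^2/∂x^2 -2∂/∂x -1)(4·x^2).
- 4 x^{2} - 16 x + 8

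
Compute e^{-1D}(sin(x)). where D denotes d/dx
\sin{\left(x - 1 \right)}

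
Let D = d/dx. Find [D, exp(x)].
e^{x}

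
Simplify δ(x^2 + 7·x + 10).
\frac{\delta(x + 2) + \delta(x + 5)}{3}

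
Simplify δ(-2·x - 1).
\frac{\delta(x + 1/2)}{2}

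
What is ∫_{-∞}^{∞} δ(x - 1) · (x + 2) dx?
3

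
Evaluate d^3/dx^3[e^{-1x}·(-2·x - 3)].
\left(2 x - 3\right) e^{- x}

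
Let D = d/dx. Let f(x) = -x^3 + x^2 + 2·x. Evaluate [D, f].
- 3 x^{2} + 2 x + 2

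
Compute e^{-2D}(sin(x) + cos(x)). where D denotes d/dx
\sqrt{2} \cos{\left(- x + \frac{\pi}{4} + 2 \right)}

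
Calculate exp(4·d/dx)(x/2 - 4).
\frac{x}{2} - 2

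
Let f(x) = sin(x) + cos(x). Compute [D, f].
- \sin{\left(x \right)} + \cos{\left(x \right)}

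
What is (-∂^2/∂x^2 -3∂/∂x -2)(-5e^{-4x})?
30 e^{- 4 x}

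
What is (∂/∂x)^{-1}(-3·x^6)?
- \frac{3 x^{7}}{7}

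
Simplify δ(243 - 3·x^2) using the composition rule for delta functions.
\frac{\delta(x - 9) + \delta(x + 9)}{54}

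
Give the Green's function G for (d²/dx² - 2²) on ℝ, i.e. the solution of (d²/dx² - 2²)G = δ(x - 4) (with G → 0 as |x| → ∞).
-\frac{e^{-2|x - 4|}}{4}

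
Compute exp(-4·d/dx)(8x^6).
8 x^{6} - 192 x^{5} + 1920 x^{4} - 10240 x^{3} + 30720 x^{2} - 49152 x + 32768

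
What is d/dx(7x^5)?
35 x^{4}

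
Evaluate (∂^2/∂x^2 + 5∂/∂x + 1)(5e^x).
35 e^{x}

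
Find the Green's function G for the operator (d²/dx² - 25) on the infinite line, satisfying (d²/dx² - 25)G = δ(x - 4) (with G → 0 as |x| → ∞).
-\frac{e^{-5|x - 4|}}{10}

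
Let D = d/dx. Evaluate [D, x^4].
4 x^{3}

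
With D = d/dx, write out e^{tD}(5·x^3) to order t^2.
5 x \left(3 t^{2} + 3 t x + x^{2}\right)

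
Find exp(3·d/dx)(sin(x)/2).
\frac{\sin{\left(x + 3 \right)}}{2}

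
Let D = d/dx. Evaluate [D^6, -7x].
-42D^{5}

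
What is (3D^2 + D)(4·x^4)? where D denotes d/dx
16 x^{2} \left(x + 9\right)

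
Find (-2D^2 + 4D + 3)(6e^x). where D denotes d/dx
30 e^{x}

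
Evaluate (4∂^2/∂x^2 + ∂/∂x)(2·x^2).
4 x + 16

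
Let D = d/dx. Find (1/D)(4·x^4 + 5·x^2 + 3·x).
\frac{4 x^{5}}{5} + \frac{5 x^{3}}{3} + \frac{3 x^{2}}{2}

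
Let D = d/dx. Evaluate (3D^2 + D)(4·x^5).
20 x^{3} \left(x + 12\right)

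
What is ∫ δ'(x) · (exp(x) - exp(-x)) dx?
-2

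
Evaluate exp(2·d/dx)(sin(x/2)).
\sin{\left(\frac{x}{2} + 1 \right)}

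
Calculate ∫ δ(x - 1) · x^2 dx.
1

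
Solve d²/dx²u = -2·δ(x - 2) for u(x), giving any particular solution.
-|x - 2|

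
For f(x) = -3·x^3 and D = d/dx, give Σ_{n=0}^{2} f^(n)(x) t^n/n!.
3 x \left(- 3 t^{2} - 3 t x - x^{2}\right)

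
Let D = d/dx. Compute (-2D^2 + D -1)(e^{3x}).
- 16 e^{3 x}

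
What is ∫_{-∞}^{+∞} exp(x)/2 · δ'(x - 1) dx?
- \frac{e}{2}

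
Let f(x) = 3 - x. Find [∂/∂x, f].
-1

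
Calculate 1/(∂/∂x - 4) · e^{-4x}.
- \frac{e^{- 4 x}}{8}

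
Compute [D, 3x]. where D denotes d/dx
3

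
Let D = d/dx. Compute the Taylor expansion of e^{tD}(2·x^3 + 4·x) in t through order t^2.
6 t^{2} x + 2 t \left(3 x^{2} + 2\right) + 2 x^{3} + 4 x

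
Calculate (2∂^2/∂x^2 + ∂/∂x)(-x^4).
4 x^{2} \left(- x - 6\right)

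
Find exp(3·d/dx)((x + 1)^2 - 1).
x^{2} + 8 x + 15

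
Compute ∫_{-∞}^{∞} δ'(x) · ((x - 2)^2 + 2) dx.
4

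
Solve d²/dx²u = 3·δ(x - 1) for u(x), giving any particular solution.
\frac{3|x - 1|}{2}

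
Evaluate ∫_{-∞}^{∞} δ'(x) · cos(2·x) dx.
0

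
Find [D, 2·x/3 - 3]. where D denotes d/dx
\frac{2}{3}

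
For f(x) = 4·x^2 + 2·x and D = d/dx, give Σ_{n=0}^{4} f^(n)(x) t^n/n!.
4 t^{2} + 2 t \left(4 x + 1\right) + 4 x^{2} + 2 x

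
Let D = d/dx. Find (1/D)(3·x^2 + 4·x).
x^{3} + 2 x^{2}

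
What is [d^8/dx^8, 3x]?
24\frac{d^{7}}{dx^{7}}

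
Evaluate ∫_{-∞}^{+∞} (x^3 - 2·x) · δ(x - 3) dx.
21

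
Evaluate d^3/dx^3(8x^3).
48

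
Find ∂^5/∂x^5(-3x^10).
- 90720 x^{5}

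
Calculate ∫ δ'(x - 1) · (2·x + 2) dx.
-2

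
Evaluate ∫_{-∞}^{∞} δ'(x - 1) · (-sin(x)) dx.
\cos{\left(1 \right)}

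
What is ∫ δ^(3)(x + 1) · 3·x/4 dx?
0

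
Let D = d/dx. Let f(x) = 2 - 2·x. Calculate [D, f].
-2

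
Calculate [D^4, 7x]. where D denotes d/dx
28D^{3}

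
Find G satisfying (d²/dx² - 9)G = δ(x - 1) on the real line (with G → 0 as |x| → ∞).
-\frac{e^{-3|x - 1|}}{6}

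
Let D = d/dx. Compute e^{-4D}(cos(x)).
\cos{\left(x - 4 \right)}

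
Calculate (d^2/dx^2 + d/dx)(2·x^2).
4 x + 4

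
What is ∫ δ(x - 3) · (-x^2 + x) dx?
-6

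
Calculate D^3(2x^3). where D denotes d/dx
12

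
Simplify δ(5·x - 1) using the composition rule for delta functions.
\frac{\delta(x - 1/5)}{5}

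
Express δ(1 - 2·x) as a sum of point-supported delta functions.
\frac{\delta(x - 1/2)}{2}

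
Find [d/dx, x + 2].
1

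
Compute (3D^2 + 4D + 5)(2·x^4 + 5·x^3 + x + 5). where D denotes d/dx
10 x^{4} + 57 x^{3} + 132 x^{2} + 95 x + 29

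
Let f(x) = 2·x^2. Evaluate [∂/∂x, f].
4 x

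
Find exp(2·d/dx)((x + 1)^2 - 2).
x^{2} + 6 x + 7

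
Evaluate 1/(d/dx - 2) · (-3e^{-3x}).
\frac{3 e^{- 3 x}}{5}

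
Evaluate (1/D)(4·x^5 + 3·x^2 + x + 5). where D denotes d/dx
\frac{2 x^{6}}{3} + x^{3} + \frac{x^{2}}{2} + 5 x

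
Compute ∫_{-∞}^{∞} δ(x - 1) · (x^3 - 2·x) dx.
-1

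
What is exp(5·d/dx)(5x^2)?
5 x^{2} + 50 x + 125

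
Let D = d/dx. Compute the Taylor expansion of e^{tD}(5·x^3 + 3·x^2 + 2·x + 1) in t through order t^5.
5 t^{3} + t^{2} \left(15 x + 3\right) + t \left(15 x^{2} + 6 x + 2\right) + 5 x^{3} + 3 x^{2} + 2 x + 1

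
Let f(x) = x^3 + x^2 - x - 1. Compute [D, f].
3 x^{2} + 2 x - 1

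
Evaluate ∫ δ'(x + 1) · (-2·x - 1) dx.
2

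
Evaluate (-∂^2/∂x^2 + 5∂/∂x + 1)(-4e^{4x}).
- 20 e^{4 x}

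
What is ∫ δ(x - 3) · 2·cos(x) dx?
2 \cos{\left(3 \right)}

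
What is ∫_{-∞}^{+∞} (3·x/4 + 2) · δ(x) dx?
2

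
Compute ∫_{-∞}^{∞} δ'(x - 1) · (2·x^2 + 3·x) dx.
-7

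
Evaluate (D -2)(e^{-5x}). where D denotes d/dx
- 7 e^{- 5 x}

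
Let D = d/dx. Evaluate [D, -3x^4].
- 12 x^{3}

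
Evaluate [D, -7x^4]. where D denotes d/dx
- 28 x^{3}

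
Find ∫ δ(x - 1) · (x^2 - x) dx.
0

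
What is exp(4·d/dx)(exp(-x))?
e^{- x - 4}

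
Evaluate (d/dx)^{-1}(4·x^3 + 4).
x^{4} + 4 x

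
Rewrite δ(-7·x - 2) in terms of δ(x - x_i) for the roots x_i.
\frac{\delta(x + 2/7)}{7}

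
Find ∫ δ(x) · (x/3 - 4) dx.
-4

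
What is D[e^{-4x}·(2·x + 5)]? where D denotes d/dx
2 \left(- 4 x - 9\right) e^{- 4 x}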